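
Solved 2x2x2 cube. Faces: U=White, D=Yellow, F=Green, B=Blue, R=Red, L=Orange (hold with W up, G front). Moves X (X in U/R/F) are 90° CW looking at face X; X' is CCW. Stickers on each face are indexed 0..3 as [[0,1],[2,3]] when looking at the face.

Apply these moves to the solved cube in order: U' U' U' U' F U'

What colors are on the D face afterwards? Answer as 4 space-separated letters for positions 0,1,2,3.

Answer: R R Y Y

Derivation:
After move 1 (U'): U=WWWW F=OOGG R=GGRR B=RRBB L=BBOO
After move 2 (U'): U=WWWW F=BBGG R=OORR B=GGBB L=RROO
After move 3 (U'): U=WWWW F=RRGG R=BBRR B=OOBB L=GGOO
After move 4 (U'): U=WWWW F=GGGG R=RRRR B=BBBB L=OOOO
After move 5 (F): F=GGGG U=WWOO R=WRWR D=RRYY L=OYOY
After move 6 (U'): U=WOWO F=OYGG R=GGWR B=WRBB L=BBOY
Query: D face = RRYY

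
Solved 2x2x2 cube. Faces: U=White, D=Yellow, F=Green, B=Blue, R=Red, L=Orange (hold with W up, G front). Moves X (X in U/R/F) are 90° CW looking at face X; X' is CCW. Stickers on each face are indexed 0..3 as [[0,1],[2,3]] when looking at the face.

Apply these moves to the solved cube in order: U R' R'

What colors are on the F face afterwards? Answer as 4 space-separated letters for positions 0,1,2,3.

Answer: R B G O

Derivation:
After move 1 (U): U=WWWW F=RRGG R=BBRR B=OOBB L=GGOO
After move 2 (R'): R=BRBR U=WBWO F=RWGW D=YRYG B=YOYB
After move 3 (R'): R=RRBB U=WYWY F=RBGO D=YWYW B=GORB
Query: F face = RBGO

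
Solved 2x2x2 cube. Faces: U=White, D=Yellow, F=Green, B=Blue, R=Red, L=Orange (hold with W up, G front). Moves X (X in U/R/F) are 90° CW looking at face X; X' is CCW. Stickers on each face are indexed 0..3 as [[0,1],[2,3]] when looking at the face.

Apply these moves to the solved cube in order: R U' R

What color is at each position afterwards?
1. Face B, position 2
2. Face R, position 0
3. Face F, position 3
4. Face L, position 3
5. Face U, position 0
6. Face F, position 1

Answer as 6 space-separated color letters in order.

Answer: G R B O G B

Derivation:
After move 1 (R): R=RRRR U=WGWG F=GYGY D=YBYB B=WBWB
After move 2 (U'): U=GGWW F=OOGY R=GYRR B=RRWB L=WBOO
After move 3 (R): R=RGRY U=GOWY F=OBGB D=YWYR B=WRGB
Query 1: B[2] = G
Query 2: R[0] = R
Query 3: F[3] = B
Query 4: L[3] = O
Query 5: U[0] = G
Query 6: F[1] = B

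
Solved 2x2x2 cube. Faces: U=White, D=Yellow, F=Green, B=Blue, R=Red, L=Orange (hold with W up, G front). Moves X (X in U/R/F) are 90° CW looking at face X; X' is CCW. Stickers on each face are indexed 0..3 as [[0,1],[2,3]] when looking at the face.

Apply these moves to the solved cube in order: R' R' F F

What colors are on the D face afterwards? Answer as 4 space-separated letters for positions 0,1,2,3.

Answer: Y W Y W

Derivation:
After move 1 (R'): R=RRRR U=WBWB F=GWGW D=YGYG B=YBYB
After move 2 (R'): R=RRRR U=WYWY F=GBGB D=YWYW B=GBGB
After move 3 (F): F=GGBB U=WYOO R=WRYR D=RRYW L=OYOW
After move 4 (F): F=BGBG U=WYWY R=OROR D=YWYW L=OROR
Query: D face = YWYW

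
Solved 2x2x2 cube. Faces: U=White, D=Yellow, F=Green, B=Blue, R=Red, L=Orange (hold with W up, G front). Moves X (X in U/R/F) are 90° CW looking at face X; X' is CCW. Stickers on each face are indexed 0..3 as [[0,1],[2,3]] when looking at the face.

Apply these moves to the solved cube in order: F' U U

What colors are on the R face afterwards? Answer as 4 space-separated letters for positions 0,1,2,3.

Answer: O W Y R

Derivation:
After move 1 (F'): F=GGGG U=WWRR R=YRYR D=OOYY L=OWOW
After move 2 (U): U=RWRW F=YRGG R=BBYR B=OWBB L=GGOW
After move 3 (U): U=RRWW F=BBGG R=OWYR B=GGBB L=YROW
Query: R face = OWYR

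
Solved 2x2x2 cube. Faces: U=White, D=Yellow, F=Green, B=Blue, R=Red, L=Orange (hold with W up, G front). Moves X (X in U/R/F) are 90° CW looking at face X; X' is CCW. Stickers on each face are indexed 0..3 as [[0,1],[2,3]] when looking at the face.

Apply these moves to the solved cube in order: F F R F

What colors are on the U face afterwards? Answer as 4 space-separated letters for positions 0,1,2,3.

Answer: W G R R

Derivation:
After move 1 (F): F=GGGG U=WWOO R=WRWR D=RRYY L=OYOY
After move 2 (F): F=GGGG U=WWYY R=OROR D=WWYY L=OROR
After move 3 (R): R=OORR U=WGYG F=GWGY D=WBYB B=YBWB
After move 4 (F): F=GGYW U=WGRR R=YOGR D=ROYB L=OWOB
Query: U face = WGRR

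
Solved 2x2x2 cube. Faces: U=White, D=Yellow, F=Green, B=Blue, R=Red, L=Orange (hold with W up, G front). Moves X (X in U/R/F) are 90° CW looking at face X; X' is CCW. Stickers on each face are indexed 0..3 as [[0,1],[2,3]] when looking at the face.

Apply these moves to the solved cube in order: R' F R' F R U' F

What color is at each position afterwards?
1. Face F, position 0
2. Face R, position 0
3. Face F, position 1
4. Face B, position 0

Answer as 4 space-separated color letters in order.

After move 1 (R'): R=RRRR U=WBWB F=GWGW D=YGYG B=YBYB
After move 2 (F): F=GGWW U=WBOO R=WRBR D=RRYG L=OYOG
After move 3 (R'): R=RRWB U=WYOY F=GBWO D=RGYW B=GBRB
After move 4 (F): F=WGOB U=WYGY R=ORYB D=WRYW L=OROG
After move 5 (R): R=YOBR U=WGGB F=WROW D=WRYG B=YBYB
After move 6 (U'): U=GBWG F=OROW R=WRBR B=YOYB L=YBOG
After move 7 (F): F=OOWR U=GBGB R=WRGR D=BWYG L=YWOR
Query 1: F[0] = O
Query 2: R[0] = W
Query 3: F[1] = O
Query 4: B[0] = Y

Answer: O W O Y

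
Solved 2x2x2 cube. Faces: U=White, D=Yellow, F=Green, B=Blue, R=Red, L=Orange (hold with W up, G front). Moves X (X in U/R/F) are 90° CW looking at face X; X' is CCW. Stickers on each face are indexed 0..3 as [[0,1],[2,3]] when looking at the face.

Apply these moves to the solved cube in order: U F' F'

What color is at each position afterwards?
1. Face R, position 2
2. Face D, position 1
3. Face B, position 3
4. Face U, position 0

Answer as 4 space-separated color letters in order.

After move 1 (U): U=WWWW F=RRGG R=BBRR B=OOBB L=GGOO
After move 2 (F'): F=RGRG U=WWBR R=YBYR D=GOYY L=GWOW
After move 3 (F'): F=GGRR U=WWYY R=OBGR D=WWYY L=GROB
Query 1: R[2] = G
Query 2: D[1] = W
Query 3: B[3] = B
Query 4: U[0] = W

Answer: G W B W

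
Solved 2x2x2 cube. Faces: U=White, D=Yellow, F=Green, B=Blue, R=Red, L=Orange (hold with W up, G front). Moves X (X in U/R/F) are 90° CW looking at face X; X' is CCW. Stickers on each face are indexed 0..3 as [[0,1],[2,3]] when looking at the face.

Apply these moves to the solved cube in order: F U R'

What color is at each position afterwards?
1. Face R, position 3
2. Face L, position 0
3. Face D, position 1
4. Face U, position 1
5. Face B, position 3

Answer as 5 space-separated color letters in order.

Answer: W G R B B

Derivation:
After move 1 (F): F=GGGG U=WWOO R=WRWR D=RRYY L=OYOY
After move 2 (U): U=OWOW F=WRGG R=BBWR B=OYBB L=GGOY
After move 3 (R'): R=BRBW U=OBOO F=WWGW D=RRYG B=YYRB
Query 1: R[3] = W
Query 2: L[0] = G
Query 3: D[1] = R
Query 4: U[1] = B
Query 5: B[3] = B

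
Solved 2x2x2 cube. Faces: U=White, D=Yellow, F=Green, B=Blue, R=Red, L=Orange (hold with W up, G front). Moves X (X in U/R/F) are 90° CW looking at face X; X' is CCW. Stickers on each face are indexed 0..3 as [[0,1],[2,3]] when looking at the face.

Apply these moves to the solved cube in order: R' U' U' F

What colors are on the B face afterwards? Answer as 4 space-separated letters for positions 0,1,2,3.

Answer: G W Y B

Derivation:
After move 1 (R'): R=RRRR U=WBWB F=GWGW D=YGYG B=YBYB
After move 2 (U'): U=BBWW F=OOGW R=GWRR B=RRYB L=YBOO
After move 3 (U'): U=BWBW F=YBGW R=OORR B=GWYB L=RROO
After move 4 (F): F=GYWB U=BWOR R=BOWR D=ROYG L=RYOG
Query: B face = GWYB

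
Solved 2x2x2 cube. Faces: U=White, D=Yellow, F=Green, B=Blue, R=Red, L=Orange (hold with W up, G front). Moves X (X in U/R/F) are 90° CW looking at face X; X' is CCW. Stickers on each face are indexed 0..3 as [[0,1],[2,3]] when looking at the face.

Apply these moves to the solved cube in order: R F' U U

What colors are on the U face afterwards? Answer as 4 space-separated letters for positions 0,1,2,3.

After move 1 (R): R=RRRR U=WGWG F=GYGY D=YBYB B=WBWB
After move 2 (F'): F=YYGG U=WGRR R=BRYR D=OOYB L=OGOW
After move 3 (U): U=RWRG F=BRGG R=WBYR B=OGWB L=YYOW
After move 4 (U): U=RRGW F=WBGG R=OGYR B=YYWB L=BROW
Query: U face = RRGW

Answer: R R G W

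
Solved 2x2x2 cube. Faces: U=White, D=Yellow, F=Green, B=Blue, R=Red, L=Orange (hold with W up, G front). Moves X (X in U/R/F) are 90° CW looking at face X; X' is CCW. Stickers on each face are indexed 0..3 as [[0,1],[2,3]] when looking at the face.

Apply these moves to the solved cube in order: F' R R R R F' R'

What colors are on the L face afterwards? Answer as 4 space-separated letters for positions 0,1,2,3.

Answer: O R O R

Derivation:
After move 1 (F'): F=GGGG U=WWRR R=YRYR D=OOYY L=OWOW
After move 2 (R): R=YYRR U=WGRG F=GOGY D=OBYB B=RBWB
After move 3 (R): R=RYRY U=WORY F=GBGB D=OWYR B=GBGB
After move 4 (R): R=RRYY U=WBRB F=GWGR D=OGYG B=YBOB
After move 5 (R): R=YRYR U=WWRR F=GGGG D=OOYY B=BBBB
After move 6 (F'): F=GGGG U=WWYY R=OROR D=WWYY L=OROR
After move 7 (R'): R=RROO U=WBYB F=GWGY D=WGYG B=YBWB
Query: L face = OROR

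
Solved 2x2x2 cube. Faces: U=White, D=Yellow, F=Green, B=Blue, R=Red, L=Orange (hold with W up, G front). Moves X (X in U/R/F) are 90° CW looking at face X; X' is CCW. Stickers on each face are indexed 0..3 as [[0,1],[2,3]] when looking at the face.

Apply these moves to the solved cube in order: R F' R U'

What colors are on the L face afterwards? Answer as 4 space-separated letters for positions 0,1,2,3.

After move 1 (R): R=RRRR U=WGWG F=GYGY D=YBYB B=WBWB
After move 2 (F'): F=YYGG U=WGRR R=BRYR D=OOYB L=OGOW
After move 3 (R): R=YBRR U=WYRG F=YOGB D=OWYW B=RBGB
After move 4 (U'): U=YGWR F=OGGB R=YORR B=YBGB L=RBOW
Query: L face = RBOW

Answer: R B O W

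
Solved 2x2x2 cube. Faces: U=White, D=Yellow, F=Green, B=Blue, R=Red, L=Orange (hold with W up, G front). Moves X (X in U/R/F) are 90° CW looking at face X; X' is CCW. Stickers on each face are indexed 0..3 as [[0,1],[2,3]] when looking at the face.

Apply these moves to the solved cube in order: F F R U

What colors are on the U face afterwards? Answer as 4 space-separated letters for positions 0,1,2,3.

Answer: Y W G G

Derivation:
After move 1 (F): F=GGGG U=WWOO R=WRWR D=RRYY L=OYOY
After move 2 (F): F=GGGG U=WWYY R=OROR D=WWYY L=OROR
After move 3 (R): R=OORR U=WGYG F=GWGY D=WBYB B=YBWB
After move 4 (U): U=YWGG F=OOGY R=YBRR B=ORWB L=GWOR
Query: U face = YWGG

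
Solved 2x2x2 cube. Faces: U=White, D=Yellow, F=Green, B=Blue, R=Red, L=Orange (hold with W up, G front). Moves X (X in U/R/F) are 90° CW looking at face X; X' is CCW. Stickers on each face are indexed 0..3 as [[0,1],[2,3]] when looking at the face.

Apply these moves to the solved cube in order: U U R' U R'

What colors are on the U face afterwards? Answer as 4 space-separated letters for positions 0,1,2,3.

Answer: W Y G R

Derivation:
After move 1 (U): U=WWWW F=RRGG R=BBRR B=OOBB L=GGOO
After move 2 (U): U=WWWW F=BBGG R=OORR B=GGBB L=RROO
After move 3 (R'): R=OROR U=WBWG F=BWGW D=YBYG B=YGYB
After move 4 (U): U=WWGB F=ORGW R=YGOR B=RRYB L=BWOO
After move 5 (R'): R=GRYO U=WYGR F=OWGB D=YRYW B=GRBB
Query: U face = WYGR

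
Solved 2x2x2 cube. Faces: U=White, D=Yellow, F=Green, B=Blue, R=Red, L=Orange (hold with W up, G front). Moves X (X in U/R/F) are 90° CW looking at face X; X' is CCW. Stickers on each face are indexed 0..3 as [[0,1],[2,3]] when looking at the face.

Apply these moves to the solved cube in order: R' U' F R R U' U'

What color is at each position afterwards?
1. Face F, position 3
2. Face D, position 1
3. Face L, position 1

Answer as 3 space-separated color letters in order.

Answer: R B W

Derivation:
After move 1 (R'): R=RRRR U=WBWB F=GWGW D=YGYG B=YBYB
After move 2 (U'): U=BBWW F=OOGW R=GWRR B=RRYB L=YBOO
After move 3 (F): F=GOWO U=BBOB R=WWWR D=RGYG L=YYOG
After move 4 (R): R=WWRW U=BOOO F=GGWG D=RYYR B=BRBB
After move 5 (R): R=RWWW U=BGOG F=GYWR D=RBYB B=OROB
After move 6 (U'): U=GGBO F=YYWR R=GYWW B=RWOB L=OROG
After move 7 (U'): U=GOGB F=ORWR R=YYWW B=GYOB L=RWOG
Query 1: F[3] = R
Query 2: D[1] = B
Query 3: L[1] = W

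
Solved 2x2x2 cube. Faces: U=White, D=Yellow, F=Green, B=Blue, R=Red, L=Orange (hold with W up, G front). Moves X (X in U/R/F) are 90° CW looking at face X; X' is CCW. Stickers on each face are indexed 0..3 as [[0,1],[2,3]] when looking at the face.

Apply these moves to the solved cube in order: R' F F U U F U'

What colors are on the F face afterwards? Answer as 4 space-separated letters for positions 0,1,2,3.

Answer: O B G B

Derivation:
After move 1 (R'): R=RRRR U=WBWB F=GWGW D=YGYG B=YBYB
After move 2 (F): F=GGWW U=WBOO R=WRBR D=RRYG L=OYOG
After move 3 (F): F=WGWG U=WBGY R=OROR D=BWYG L=OROR
After move 4 (U): U=GWYB F=ORWG R=YBOR B=ORYB L=WGOR
After move 5 (U): U=YGBW F=YBWG R=OROR B=WGYB L=OROR
After move 6 (F): F=WYGB U=YGRR R=BRWR D=OOYG L=OBOW
After move 7 (U'): U=GRYR F=OBGB R=WYWR B=BRYB L=WGOW
Query: F face = OBGB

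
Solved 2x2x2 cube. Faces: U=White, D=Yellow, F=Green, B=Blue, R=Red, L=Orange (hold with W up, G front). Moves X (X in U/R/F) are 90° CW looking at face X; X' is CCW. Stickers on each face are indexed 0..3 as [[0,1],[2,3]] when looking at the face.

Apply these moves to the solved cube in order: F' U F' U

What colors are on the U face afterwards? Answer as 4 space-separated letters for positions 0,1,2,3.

After move 1 (F'): F=GGGG U=WWRR R=YRYR D=OOYY L=OWOW
After move 2 (U): U=RWRW F=YRGG R=BBYR B=OWBB L=GGOW
After move 3 (F'): F=RGYG U=RWBY R=OBOR D=GWYY L=GWOR
After move 4 (U): U=BRYW F=OBYG R=OWOR B=GWBB L=RGOR
Query: U face = BRYW

Answer: B R Y W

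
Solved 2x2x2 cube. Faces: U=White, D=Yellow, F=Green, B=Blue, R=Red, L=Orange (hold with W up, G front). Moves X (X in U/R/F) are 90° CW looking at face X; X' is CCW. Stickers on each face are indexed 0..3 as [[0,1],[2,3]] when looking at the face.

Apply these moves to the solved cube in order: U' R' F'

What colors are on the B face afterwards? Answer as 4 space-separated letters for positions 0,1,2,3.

After move 1 (U'): U=WWWW F=OOGG R=GGRR B=RRBB L=BBOO
After move 2 (R'): R=GRGR U=WBWR F=OWGW D=YOYG B=YRYB
After move 3 (F'): F=WWOG U=WBGG R=ORYR D=BOYG L=BROW
Query: B face = YRYB

Answer: Y R Y B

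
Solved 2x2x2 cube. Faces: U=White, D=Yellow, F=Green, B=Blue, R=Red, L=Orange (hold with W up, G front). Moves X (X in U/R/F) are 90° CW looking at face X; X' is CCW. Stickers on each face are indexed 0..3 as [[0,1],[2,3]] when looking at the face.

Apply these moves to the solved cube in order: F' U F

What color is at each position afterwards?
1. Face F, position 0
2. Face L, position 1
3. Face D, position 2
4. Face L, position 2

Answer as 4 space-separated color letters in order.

Answer: G O Y O

Derivation:
After move 1 (F'): F=GGGG U=WWRR R=YRYR D=OOYY L=OWOW
After move 2 (U): U=RWRW F=YRGG R=BBYR B=OWBB L=GGOW
After move 3 (F): F=GYGR U=RWWG R=RBWR D=YBYY L=GOOO
Query 1: F[0] = G
Query 2: L[1] = O
Query 3: D[2] = Y
Query 4: L[2] = O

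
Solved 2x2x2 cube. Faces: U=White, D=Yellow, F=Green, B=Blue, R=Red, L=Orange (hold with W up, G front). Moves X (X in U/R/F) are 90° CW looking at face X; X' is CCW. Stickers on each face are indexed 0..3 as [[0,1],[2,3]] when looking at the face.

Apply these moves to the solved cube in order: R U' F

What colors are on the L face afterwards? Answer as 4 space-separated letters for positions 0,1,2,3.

Answer: W Y O B

Derivation:
After move 1 (R): R=RRRR U=WGWG F=GYGY D=YBYB B=WBWB
After move 2 (U'): U=GGWW F=OOGY R=GYRR B=RRWB L=WBOO
After move 3 (F): F=GOYO U=GGOB R=WYWR D=RGYB L=WYOB
Query: L face = WYOB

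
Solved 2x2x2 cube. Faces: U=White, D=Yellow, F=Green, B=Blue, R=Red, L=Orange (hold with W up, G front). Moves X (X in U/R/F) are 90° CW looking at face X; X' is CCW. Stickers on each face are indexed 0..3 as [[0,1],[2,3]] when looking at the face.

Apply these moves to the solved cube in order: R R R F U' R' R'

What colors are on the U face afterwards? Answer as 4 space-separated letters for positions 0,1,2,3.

After move 1 (R): R=RRRR U=WGWG F=GYGY D=YBYB B=WBWB
After move 2 (R): R=RRRR U=WYWY F=GBGB D=YWYW B=GBGB
After move 3 (R): R=RRRR U=WBWB F=GWGW D=YGYG B=YBYB
After move 4 (F): F=GGWW U=WBOO R=WRBR D=RRYG L=OYOG
After move 5 (U'): U=BOWO F=OYWW R=GGBR B=WRYB L=YBOG
After move 6 (R'): R=GRGB U=BYWW F=OOWO D=RYYW B=GRRB
After move 7 (R'): R=RBGG U=BRWG F=OYWW D=ROYO B=WRYB
Query: U face = BRWG

Answer: B R W G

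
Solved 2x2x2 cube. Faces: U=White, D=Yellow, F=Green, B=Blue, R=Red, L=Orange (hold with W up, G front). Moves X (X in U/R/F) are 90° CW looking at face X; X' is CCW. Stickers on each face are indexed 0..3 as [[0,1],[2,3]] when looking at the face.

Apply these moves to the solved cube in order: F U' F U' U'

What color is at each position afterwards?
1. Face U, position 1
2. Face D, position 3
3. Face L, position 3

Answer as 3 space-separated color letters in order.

Answer: Y Y R

Derivation:
After move 1 (F): F=GGGG U=WWOO R=WRWR D=RRYY L=OYOY
After move 2 (U'): U=WOWO F=OYGG R=GGWR B=WRBB L=BBOY
After move 3 (F): F=GOGY U=WOYB R=WGOR D=WGYY L=BROR
After move 4 (U'): U=OBWY F=BRGY R=GOOR B=WGBB L=WROR
After move 5 (U'): U=BYOW F=WRGY R=BROR B=GOBB L=WGOR
Query 1: U[1] = Y
Query 2: D[3] = Y
Query 3: L[3] = R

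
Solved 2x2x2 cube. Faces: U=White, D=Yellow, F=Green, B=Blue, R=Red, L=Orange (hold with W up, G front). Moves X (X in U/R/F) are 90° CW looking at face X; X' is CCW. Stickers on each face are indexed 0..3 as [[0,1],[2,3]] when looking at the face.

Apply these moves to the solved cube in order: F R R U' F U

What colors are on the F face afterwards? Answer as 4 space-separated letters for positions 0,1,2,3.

Answer: W B B Y

Derivation:
After move 1 (F): F=GGGG U=WWOO R=WRWR D=RRYY L=OYOY
After move 2 (R): R=WWRR U=WGOG F=GRGY D=RBYB B=OBWB
After move 3 (R): R=RWRW U=WROY F=GBGB D=RWYO B=GBGB
After move 4 (U'): U=RYWO F=OYGB R=GBRW B=RWGB L=GBOY
After move 5 (F): F=GOBY U=RYYB R=WBOW D=RGYO L=GROW
After move 6 (U): U=YRBY F=WBBY R=RWOW B=GRGB L=GOOW
Query: F face = WBBY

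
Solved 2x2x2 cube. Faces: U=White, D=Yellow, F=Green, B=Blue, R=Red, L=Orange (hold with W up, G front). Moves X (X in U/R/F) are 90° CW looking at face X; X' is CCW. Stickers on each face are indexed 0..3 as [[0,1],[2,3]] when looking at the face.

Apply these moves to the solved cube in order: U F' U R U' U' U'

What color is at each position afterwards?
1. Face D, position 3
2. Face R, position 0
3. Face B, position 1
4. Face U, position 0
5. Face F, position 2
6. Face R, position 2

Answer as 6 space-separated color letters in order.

Answer: G W G R R R

Derivation:
After move 1 (U): U=WWWW F=RRGG R=BBRR B=OOBB L=GGOO
After move 2 (F'): F=RGRG U=WWBR R=YBYR D=GOYY L=GWOW
After move 3 (U): U=BWRW F=YBRG R=OOYR B=GWBB L=RGOW
After move 4 (R): R=YORO U=BBRG F=YORY D=GBYG B=WWWB
After move 5 (U'): U=BGBR F=RGRY R=YORO B=YOWB L=WWOW
After move 6 (U'): U=GRBB F=WWRY R=RGRO B=YOWB L=YOOW
After move 7 (U'): U=RBGB F=YORY R=WWRO B=RGWB L=YOOW
Query 1: D[3] = G
Query 2: R[0] = W
Query 3: B[1] = G
Query 4: U[0] = R
Query 5: F[2] = R
Query 6: R[2] = R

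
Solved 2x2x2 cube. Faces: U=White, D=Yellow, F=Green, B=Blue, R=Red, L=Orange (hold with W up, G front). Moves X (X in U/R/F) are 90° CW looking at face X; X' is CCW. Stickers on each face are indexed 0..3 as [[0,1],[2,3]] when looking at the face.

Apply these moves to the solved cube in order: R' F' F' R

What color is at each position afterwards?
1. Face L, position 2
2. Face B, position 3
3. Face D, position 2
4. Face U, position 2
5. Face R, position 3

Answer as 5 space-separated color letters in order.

Answer: O B Y G R

Derivation:
After move 1 (R'): R=RRRR U=WBWB F=GWGW D=YGYG B=YBYB
After move 2 (F'): F=WWGG U=WBRR R=GRYR D=OOYG L=OBOW
After move 3 (F'): F=WGWG U=WBGY R=OROR D=BWYG L=OROR
After move 4 (R): R=OORR U=WGGG F=WWWG D=BYYY B=YBBB
Query 1: L[2] = O
Query 2: B[3] = B
Query 3: D[2] = Y
Query 4: U[2] = G
Query 5: R[3] = R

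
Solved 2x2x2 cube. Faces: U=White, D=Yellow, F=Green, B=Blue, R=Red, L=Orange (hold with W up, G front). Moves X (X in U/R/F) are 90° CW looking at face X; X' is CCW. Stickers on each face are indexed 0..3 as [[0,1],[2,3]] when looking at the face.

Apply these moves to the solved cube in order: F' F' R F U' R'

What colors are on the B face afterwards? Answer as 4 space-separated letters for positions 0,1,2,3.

Answer: B O O B

Derivation:
After move 1 (F'): F=GGGG U=WWRR R=YRYR D=OOYY L=OWOW
After move 2 (F'): F=GGGG U=WWYY R=OROR D=WWYY L=OROR
After move 3 (R): R=OORR U=WGYG F=GWGY D=WBYB B=YBWB
After move 4 (F): F=GGYW U=WGRR R=YOGR D=ROYB L=OWOB
After move 5 (U'): U=GRWR F=OWYW R=GGGR B=YOWB L=YBOB
After move 6 (R'): R=GRGG U=GWWY F=ORYR D=RWYW B=BOOB
Query: B face = BOOB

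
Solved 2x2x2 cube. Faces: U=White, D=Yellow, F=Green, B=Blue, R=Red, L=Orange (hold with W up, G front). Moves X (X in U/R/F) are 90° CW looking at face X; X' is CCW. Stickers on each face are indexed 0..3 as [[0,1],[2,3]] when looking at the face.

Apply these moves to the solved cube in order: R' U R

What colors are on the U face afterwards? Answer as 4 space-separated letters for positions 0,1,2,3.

After move 1 (R'): R=RRRR U=WBWB F=GWGW D=YGYG B=YBYB
After move 2 (U): U=WWBB F=RRGW R=YBRR B=OOYB L=GWOO
After move 3 (R): R=RYRB U=WRBW F=RGGG D=YYYO B=BOWB
Query: U face = WRBW

Answer: W R B W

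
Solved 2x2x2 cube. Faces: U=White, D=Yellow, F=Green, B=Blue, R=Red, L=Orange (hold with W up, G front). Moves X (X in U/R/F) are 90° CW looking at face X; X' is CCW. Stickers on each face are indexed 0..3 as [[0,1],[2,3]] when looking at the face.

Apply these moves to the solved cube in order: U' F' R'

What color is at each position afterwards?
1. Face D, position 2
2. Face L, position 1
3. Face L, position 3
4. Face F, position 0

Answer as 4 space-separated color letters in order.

Answer: Y W W O

Derivation:
After move 1 (U'): U=WWWW F=OOGG R=GGRR B=RRBB L=BBOO
After move 2 (F'): F=OGOG U=WWGR R=YGYR D=BOYY L=BWOW
After move 3 (R'): R=GRYY U=WBGR F=OWOR D=BGYG B=YROB
Query 1: D[2] = Y
Query 2: L[1] = W
Query 3: L[3] = W
Query 4: F[0] = O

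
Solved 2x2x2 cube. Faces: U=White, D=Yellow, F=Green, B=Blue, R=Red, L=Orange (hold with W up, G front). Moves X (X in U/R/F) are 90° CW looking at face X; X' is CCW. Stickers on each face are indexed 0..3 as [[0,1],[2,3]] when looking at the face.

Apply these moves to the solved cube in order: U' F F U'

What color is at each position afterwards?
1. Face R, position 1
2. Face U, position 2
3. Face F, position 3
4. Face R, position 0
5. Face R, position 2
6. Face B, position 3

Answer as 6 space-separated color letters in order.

Answer: G W O G B B

Derivation:
After move 1 (U'): U=WWWW F=OOGG R=GGRR B=RRBB L=BBOO
After move 2 (F): F=GOGO U=WWOB R=WGWR D=RGYY L=BYOY
After move 3 (F): F=GGOO U=WWYY R=OGBR D=WWYY L=BROG
After move 4 (U'): U=WYWY F=BROO R=GGBR B=OGBB L=RROG
Query 1: R[1] = G
Query 2: U[2] = W
Query 3: F[3] = O
Query 4: R[0] = G
Query 5: R[2] = B
Query 6: B[3] = B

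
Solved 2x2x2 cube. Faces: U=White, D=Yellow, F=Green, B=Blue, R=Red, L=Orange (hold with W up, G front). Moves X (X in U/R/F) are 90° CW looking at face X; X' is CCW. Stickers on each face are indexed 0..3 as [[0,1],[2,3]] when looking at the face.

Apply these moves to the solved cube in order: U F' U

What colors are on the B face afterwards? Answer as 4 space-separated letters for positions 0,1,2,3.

Answer: G W B B

Derivation:
After move 1 (U): U=WWWW F=RRGG R=BBRR B=OOBB L=GGOO
After move 2 (F'): F=RGRG U=WWBR R=YBYR D=GOYY L=GWOW
After move 3 (U): U=BWRW F=YBRG R=OOYR B=GWBB L=RGOW
Query: B face = GWBB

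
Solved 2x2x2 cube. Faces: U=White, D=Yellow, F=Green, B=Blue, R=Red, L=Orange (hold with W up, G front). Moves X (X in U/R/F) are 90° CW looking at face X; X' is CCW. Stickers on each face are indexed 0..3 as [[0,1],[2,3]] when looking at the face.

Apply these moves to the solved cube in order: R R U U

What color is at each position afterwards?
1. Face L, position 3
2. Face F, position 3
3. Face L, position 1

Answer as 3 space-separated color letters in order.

Answer: O B R

Derivation:
After move 1 (R): R=RRRR U=WGWG F=GYGY D=YBYB B=WBWB
After move 2 (R): R=RRRR U=WYWY F=GBGB D=YWYW B=GBGB
After move 3 (U): U=WWYY F=RRGB R=GBRR B=OOGB L=GBOO
After move 4 (U): U=YWYW F=GBGB R=OORR B=GBGB L=RROO
Query 1: L[3] = O
Query 2: F[3] = B
Query 3: L[1] = R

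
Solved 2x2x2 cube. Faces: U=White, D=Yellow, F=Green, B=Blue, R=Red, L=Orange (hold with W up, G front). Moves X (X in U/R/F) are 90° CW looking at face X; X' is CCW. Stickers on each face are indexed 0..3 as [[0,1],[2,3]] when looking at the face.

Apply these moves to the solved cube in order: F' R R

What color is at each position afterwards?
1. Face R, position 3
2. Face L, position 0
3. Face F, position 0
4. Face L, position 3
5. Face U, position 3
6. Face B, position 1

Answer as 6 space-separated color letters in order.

After move 1 (F'): F=GGGG U=WWRR R=YRYR D=OOYY L=OWOW
After move 2 (R): R=YYRR U=WGRG F=GOGY D=OBYB B=RBWB
After move 3 (R): R=RYRY U=WORY F=GBGB D=OWYR B=GBGB
Query 1: R[3] = Y
Query 2: L[0] = O
Query 3: F[0] = G
Query 4: L[3] = W
Query 5: U[3] = Y
Query 6: B[1] = B

Answer: Y O G W Y B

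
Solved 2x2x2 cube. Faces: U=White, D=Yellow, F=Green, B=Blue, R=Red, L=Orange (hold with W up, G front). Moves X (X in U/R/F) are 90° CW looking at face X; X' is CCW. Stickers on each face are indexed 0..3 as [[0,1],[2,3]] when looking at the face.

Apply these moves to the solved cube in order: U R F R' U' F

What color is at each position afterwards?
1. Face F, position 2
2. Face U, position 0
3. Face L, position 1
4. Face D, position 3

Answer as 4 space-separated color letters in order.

After move 1 (U): U=WWWW F=RRGG R=BBRR B=OOBB L=GGOO
After move 2 (R): R=RBRB U=WRWG F=RYGY D=YBYO B=WOWB
After move 3 (F): F=GRYY U=WROG R=WBGB D=RRYO L=GYOB
After move 4 (R'): R=BBWG U=WWOW F=GRYG D=RRYY B=OORB
After move 5 (U'): U=WWWO F=GYYG R=GRWG B=BBRB L=OOOB
After move 6 (F): F=YGGY U=WWBO R=WROG D=WGYY L=OROR
Query 1: F[2] = G
Query 2: U[0] = W
Query 3: L[1] = R
Query 4: D[3] = Y

Answer: G W R Y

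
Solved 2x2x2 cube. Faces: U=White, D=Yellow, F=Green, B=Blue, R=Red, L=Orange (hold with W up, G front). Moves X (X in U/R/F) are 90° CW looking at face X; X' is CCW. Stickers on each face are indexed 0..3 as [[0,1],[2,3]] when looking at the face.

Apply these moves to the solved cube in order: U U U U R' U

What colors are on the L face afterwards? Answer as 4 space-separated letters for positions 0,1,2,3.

After move 1 (U): U=WWWW F=RRGG R=BBRR B=OOBB L=GGOO
After move 2 (U): U=WWWW F=BBGG R=OORR B=GGBB L=RROO
After move 3 (U): U=WWWW F=OOGG R=GGRR B=RRBB L=BBOO
After move 4 (U): U=WWWW F=GGGG R=RRRR B=BBBB L=OOOO
After move 5 (R'): R=RRRR U=WBWB F=GWGW D=YGYG B=YBYB
After move 6 (U): U=WWBB F=RRGW R=YBRR B=OOYB L=GWOO
Query: L face = GWOO

Answer: G W O O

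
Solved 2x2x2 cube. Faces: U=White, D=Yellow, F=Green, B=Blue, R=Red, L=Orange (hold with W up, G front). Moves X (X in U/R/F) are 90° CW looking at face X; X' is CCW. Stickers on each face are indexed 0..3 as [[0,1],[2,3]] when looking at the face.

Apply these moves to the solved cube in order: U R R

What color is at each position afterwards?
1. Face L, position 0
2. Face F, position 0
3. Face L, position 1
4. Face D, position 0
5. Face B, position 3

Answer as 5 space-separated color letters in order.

After move 1 (U): U=WWWW F=RRGG R=BBRR B=OOBB L=GGOO
After move 2 (R): R=RBRB U=WRWG F=RYGY D=YBYO B=WOWB
After move 3 (R): R=RRBB U=WYWY F=RBGO D=YWYW B=GORB
Query 1: L[0] = G
Query 2: F[0] = R
Query 3: L[1] = G
Query 4: D[0] = Y
Query 5: B[3] = B

Answer: G R G Y B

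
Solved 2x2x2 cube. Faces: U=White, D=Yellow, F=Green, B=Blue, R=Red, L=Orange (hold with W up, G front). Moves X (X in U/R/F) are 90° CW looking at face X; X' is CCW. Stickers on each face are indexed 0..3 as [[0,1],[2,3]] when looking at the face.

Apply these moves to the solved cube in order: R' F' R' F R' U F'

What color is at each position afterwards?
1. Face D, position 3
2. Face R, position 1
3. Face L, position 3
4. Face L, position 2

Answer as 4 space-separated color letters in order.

Answer: B B G O

Derivation:
After move 1 (R'): R=RRRR U=WBWB F=GWGW D=YGYG B=YBYB
After move 2 (F'): F=WWGG U=WBRR R=GRYR D=OOYG L=OBOW
After move 3 (R'): R=RRGY U=WYRY F=WBGR D=OWYG B=GBOB
After move 4 (F): F=GWRB U=WYWB R=RRYY D=GRYG L=OOOW
After move 5 (R'): R=RYRY U=WOWG F=GYRB D=GWYB B=GBRB
After move 6 (U): U=WWGO F=RYRB R=GBRY B=OORB L=GYOW
After move 7 (F'): F=YBRR U=WWGR R=WBGY D=YWYB L=GOOG
Query 1: D[3] = B
Query 2: R[1] = B
Query 3: L[3] = G
Query 4: L[2] = O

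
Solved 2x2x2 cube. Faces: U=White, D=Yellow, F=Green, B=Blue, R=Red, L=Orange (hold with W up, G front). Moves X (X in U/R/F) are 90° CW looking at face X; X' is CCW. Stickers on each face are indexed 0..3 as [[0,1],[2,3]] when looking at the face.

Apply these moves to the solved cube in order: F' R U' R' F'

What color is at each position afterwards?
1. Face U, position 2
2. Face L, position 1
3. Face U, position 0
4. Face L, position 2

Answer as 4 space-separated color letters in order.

Answer: O Y G O

Derivation:
After move 1 (F'): F=GGGG U=WWRR R=YRYR D=OOYY L=OWOW
After move 2 (R): R=YYRR U=WGRG F=GOGY D=OBYB B=RBWB
After move 3 (U'): U=GGWR F=OWGY R=GORR B=YYWB L=RBOW
After move 4 (R'): R=ORGR U=GWWY F=OGGR D=OWYY B=BYBB
After move 5 (F'): F=GROG U=GWOG R=WROR D=BWYY L=RYOW
Query 1: U[2] = O
Query 2: L[1] = Y
Query 3: U[0] = G
Query 4: L[2] = O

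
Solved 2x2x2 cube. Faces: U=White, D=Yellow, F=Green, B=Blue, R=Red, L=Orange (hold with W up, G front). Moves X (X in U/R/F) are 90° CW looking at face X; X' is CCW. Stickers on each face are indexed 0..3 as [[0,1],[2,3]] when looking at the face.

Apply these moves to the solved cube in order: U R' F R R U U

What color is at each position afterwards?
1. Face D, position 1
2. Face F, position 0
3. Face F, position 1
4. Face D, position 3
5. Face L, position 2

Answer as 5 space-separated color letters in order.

Answer: B W O G O

Derivation:
After move 1 (U): U=WWWW F=RRGG R=BBRR B=OOBB L=GGOO
After move 2 (R'): R=BRBR U=WBWO F=RWGW D=YRYG B=YOYB
After move 3 (F): F=GRWW U=WBOG R=WROR D=BBYG L=GYOR
After move 4 (R): R=OWRR U=WROW F=GBWG D=BYYY B=GOBB
After move 5 (R): R=RORW U=WBOG F=GYWY D=BBYG B=WORB
After move 6 (U): U=OWGB F=ROWY R=WORW B=GYRB L=GYOR
After move 7 (U): U=GOBW F=WOWY R=GYRW B=GYRB L=ROOR
Query 1: D[1] = B
Query 2: F[0] = W
Query 3: F[1] = O
Query 4: D[3] = G
Query 5: L[2] = O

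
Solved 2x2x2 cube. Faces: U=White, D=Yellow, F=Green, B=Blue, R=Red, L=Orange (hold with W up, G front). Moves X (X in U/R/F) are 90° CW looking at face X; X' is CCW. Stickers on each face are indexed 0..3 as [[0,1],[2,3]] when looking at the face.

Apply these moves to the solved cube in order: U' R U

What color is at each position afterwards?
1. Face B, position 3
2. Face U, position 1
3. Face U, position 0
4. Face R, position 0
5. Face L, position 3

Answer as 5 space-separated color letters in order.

After move 1 (U'): U=WWWW F=OOGG R=GGRR B=RRBB L=BBOO
After move 2 (R): R=RGRG U=WOWG F=OYGY D=YBYR B=WRWB
After move 3 (U): U=WWGO F=RGGY R=WRRG B=BBWB L=OYOO
Query 1: B[3] = B
Query 2: U[1] = W
Query 3: U[0] = W
Query 4: R[0] = W
Query 5: L[3] = O

Answer: B W W W O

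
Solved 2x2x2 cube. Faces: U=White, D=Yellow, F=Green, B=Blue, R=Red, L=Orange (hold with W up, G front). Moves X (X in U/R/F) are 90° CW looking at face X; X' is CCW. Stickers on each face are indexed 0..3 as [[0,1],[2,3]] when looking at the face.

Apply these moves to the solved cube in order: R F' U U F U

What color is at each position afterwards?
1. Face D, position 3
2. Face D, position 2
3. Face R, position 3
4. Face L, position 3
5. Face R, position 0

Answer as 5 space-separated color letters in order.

After move 1 (R): R=RRRR U=WGWG F=GYGY D=YBYB B=WBWB
After move 2 (F'): F=YYGG U=WGRR R=BRYR D=OOYB L=OGOW
After move 3 (U): U=RWRG F=BRGG R=WBYR B=OGWB L=YYOW
After move 4 (U): U=RRGW F=WBGG R=OGYR B=YYWB L=BROW
After move 5 (F): F=GWGB U=RRWR R=GGWR D=YOYB L=BOOO
After move 6 (U): U=WRRR F=GGGB R=YYWR B=BOWB L=GWOO
Query 1: D[3] = B
Query 2: D[2] = Y
Query 3: R[3] = R
Query 4: L[3] = O
Query 5: R[0] = Y

Answer: B Y R O Y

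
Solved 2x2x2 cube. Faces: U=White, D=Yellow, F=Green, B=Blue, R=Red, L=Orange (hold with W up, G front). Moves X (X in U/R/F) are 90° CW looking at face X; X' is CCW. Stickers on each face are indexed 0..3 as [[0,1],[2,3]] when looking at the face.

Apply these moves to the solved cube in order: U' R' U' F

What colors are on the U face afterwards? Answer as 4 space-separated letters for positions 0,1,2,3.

After move 1 (U'): U=WWWW F=OOGG R=GGRR B=RRBB L=BBOO
After move 2 (R'): R=GRGR U=WBWR F=OWGW D=YOYG B=YRYB
After move 3 (U'): U=BRWW F=BBGW R=OWGR B=GRYB L=YROO
After move 4 (F): F=GBWB U=BROR R=WWWR D=GOYG L=YYOO
Query: U face = BROR

Answer: B R O R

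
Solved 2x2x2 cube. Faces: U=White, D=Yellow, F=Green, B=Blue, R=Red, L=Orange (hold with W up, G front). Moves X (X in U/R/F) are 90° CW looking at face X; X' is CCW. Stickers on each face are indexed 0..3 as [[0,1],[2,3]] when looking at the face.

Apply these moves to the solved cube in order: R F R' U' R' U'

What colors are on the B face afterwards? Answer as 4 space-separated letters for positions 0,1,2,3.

Answer: G G G B

Derivation:
After move 1 (R): R=RRRR U=WGWG F=GYGY D=YBYB B=WBWB
After move 2 (F): F=GGYY U=WGOO R=WRGR D=RRYB L=OYOB
After move 3 (R'): R=RRWG U=WWOW F=GGYO D=RGYY B=BBRB
After move 4 (U'): U=WWWO F=OYYO R=GGWG B=RRRB L=BBOB
After move 5 (R'): R=GGGW U=WRWR F=OWYO D=RYYO B=YRGB
After move 6 (U'): U=RRWW F=BBYO R=OWGW B=GGGB L=YROB
Query: B face = GGGB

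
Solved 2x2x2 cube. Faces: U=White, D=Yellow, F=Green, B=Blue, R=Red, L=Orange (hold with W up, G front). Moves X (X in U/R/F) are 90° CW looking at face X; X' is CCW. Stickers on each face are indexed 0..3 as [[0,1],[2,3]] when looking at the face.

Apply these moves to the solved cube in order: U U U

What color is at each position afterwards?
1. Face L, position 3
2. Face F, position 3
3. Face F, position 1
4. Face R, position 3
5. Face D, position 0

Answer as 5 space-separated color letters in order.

Answer: O G O R Y

Derivation:
After move 1 (U): U=WWWW F=RRGG R=BBRR B=OOBB L=GGOO
After move 2 (U): U=WWWW F=BBGG R=OORR B=GGBB L=RROO
After move 3 (U): U=WWWW F=OOGG R=GGRR B=RRBB L=BBOO
Query 1: L[3] = O
Query 2: F[3] = G
Query 3: F[1] = O
Query 4: R[3] = R
Query 5: D[0] = Y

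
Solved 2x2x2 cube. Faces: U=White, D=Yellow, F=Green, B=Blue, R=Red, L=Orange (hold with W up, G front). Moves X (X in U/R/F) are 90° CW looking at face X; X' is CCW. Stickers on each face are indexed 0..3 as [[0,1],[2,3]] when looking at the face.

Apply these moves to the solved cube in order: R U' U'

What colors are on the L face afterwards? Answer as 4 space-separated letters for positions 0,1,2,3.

Answer: R R O O

Derivation:
After move 1 (R): R=RRRR U=WGWG F=GYGY D=YBYB B=WBWB
After move 2 (U'): U=GGWW F=OOGY R=GYRR B=RRWB L=WBOO
After move 3 (U'): U=GWGW F=WBGY R=OORR B=GYWB L=RROO
Query: L face = RROO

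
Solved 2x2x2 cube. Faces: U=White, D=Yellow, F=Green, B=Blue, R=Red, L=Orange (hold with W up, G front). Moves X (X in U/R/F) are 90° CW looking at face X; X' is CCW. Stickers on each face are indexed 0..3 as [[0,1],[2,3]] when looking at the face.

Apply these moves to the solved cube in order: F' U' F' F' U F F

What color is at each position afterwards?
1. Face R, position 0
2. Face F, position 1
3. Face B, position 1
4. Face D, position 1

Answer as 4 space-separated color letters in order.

Answer: G W Y O

Derivation:
After move 1 (F'): F=GGGG U=WWRR R=YRYR D=OOYY L=OWOW
After move 2 (U'): U=WRWR F=OWGG R=GGYR B=YRBB L=BBOW
After move 3 (F'): F=WGOG U=WRGY R=OGOR D=BWYY L=BROW
After move 4 (F'): F=GGWO U=WROO R=WGBR D=RWYY L=BYOG
After move 5 (U): U=OWOR F=WGWO R=YRBR B=BYBB L=GGOG
After move 6 (F): F=WWOG U=OWGG R=ORRR D=BYYY L=GROW
After move 7 (F): F=OWGW U=OWWR R=GRGR D=ROYY L=GBOY
Query 1: R[0] = G
Query 2: F[1] = W
Query 3: B[1] = Y
Query 4: D[1] = O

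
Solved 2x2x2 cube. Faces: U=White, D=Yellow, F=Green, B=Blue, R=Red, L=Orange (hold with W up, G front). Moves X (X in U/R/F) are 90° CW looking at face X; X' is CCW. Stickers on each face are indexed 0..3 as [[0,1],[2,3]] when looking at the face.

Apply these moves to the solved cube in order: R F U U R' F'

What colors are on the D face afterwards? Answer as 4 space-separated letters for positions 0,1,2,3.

After move 1 (R): R=RRRR U=WGWG F=GYGY D=YBYB B=WBWB
After move 2 (F): F=GGYY U=WGOO R=WRGR D=RRYB L=OYOB
After move 3 (U): U=OWOG F=WRYY R=WBGR B=OYWB L=GGOB
After move 4 (U): U=OOGW F=WBYY R=OYGR B=GGWB L=WROB
After move 5 (R'): R=YROG U=OWGG F=WOYW D=RBYY B=BGRB
After move 6 (F'): F=OWWY U=OWYO R=BRRG D=RBYY L=WGOG
Query: D face = RBYY

Answer: R B Y Y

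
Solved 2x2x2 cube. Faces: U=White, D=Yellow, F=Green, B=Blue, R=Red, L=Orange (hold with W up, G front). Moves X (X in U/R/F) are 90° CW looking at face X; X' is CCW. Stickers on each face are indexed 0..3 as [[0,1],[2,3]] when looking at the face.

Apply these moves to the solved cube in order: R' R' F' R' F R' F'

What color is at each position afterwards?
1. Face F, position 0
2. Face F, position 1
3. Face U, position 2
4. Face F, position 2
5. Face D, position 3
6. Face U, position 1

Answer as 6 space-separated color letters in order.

Answer: G Y R G Y O

Derivation:
After move 1 (R'): R=RRRR U=WBWB F=GWGW D=YGYG B=YBYB
After move 2 (R'): R=RRRR U=WYWY F=GBGB D=YWYW B=GBGB
After move 3 (F'): F=BBGG U=WYRR R=WRYR D=OOYW L=OYOW
After move 4 (R'): R=RRWY U=WGRG F=BYGR D=OBYG B=WBOB
After move 5 (F): F=GBRY U=WGWY R=RRGY D=WRYG L=OOOB
After move 6 (R'): R=RYRG U=WOWW F=GGRY D=WBYY B=GBRB
After move 7 (F'): F=GYGR U=WORR R=BYWG D=OBYY L=OWOW
Query 1: F[0] = G
Query 2: F[1] = Y
Query 3: U[2] = R
Query 4: F[2] = G
Query 5: D[3] = Y
Query 6: U[1] = O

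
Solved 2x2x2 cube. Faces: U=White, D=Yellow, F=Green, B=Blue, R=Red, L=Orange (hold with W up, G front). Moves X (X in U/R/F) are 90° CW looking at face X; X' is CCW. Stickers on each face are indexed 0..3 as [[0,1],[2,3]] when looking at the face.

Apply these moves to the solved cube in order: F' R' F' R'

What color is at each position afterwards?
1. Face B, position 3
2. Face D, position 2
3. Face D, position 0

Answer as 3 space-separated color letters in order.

After move 1 (F'): F=GGGG U=WWRR R=YRYR D=OOYY L=OWOW
After move 2 (R'): R=RRYY U=WBRB F=GWGR D=OGYG B=YBOB
After move 3 (F'): F=WRGG U=WBRY R=GROY D=WWYG L=OBOR
After move 4 (R'): R=RYGO U=WORY F=WBGY D=WRYG B=GBWB
Query 1: B[3] = B
Query 2: D[2] = Y
Query 3: D[0] = W

Answer: B Y W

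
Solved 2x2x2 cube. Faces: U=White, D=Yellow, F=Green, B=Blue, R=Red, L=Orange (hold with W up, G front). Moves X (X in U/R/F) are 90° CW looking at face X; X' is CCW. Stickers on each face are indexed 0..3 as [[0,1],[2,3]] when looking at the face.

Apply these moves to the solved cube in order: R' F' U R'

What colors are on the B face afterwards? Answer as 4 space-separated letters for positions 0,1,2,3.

After move 1 (R'): R=RRRR U=WBWB F=GWGW D=YGYG B=YBYB
After move 2 (F'): F=WWGG U=WBRR R=GRYR D=OOYG L=OBOW
After move 3 (U): U=RWRB F=GRGG R=YBYR B=OBYB L=WWOW
After move 4 (R'): R=BRYY U=RYRO F=GWGB D=ORYG B=GBOB
Query: B face = GBOB

Answer: G B O B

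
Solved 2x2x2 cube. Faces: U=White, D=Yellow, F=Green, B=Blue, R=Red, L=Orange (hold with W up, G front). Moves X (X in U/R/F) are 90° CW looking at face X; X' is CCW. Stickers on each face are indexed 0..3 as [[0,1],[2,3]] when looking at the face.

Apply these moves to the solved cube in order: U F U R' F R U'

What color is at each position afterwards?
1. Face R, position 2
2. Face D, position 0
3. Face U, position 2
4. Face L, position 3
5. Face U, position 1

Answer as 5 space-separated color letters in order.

Answer: W O O B W

Derivation:
After move 1 (U): U=WWWW F=RRGG R=BBRR B=OOBB L=GGOO
After move 2 (F): F=GRGR U=WWOG R=WBWR D=RBYY L=GYOY
After move 3 (U): U=OWGW F=WBGR R=OOWR B=GYBB L=GROY
After move 4 (R'): R=OROW U=OBGG F=WWGW D=RBYR B=YYBB
After move 5 (F): F=GWWW U=OBYR R=GRGW D=OOYR L=GROB
After move 6 (R): R=GGWR U=OWYW F=GOWR D=OBYY B=RYBB
After move 7 (U'): U=WWOY F=GRWR R=GOWR B=GGBB L=RYOB
Query 1: R[2] = W
Query 2: D[0] = O
Query 3: U[2] = O
Query 4: L[3] = B
Query 5: U[1] = W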